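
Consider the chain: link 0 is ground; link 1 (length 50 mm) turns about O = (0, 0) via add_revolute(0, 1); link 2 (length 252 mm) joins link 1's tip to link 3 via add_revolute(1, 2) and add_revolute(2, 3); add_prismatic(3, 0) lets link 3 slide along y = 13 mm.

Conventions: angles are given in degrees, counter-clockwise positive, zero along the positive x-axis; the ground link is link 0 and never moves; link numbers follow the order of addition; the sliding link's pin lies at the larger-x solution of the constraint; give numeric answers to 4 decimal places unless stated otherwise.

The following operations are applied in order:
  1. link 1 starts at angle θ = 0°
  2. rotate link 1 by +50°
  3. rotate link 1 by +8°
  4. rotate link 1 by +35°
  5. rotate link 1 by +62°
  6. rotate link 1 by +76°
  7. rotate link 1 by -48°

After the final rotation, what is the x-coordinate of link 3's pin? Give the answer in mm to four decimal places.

geometry: r = 50 mm, L = 252 mm, e = 13 mm; θ starts at 0°
rotate link 1 by +50°: θ ← 0° +50° = 50°
rotate link 1 by +8°: θ ← 50° +8° = 58°
rotate link 1 by +35°: θ ← 58° +35° = 93°
rotate link 1 by +62°: θ ← 93° +62° = 155°
rotate link 1 by +76°: θ ← 155° +76° = 231°
rotate link 1 by -48°: θ ← 231° -48° = 183°
crank pin P = (r cos θ, r sin θ) = (-49.931477, -2.616798)
h = r sin θ − e = -2.616798 − 13 = -15.616798
x = r cos θ + √(L² − h²) = -49.931477 + 251.515637 = 201.584160

201.5842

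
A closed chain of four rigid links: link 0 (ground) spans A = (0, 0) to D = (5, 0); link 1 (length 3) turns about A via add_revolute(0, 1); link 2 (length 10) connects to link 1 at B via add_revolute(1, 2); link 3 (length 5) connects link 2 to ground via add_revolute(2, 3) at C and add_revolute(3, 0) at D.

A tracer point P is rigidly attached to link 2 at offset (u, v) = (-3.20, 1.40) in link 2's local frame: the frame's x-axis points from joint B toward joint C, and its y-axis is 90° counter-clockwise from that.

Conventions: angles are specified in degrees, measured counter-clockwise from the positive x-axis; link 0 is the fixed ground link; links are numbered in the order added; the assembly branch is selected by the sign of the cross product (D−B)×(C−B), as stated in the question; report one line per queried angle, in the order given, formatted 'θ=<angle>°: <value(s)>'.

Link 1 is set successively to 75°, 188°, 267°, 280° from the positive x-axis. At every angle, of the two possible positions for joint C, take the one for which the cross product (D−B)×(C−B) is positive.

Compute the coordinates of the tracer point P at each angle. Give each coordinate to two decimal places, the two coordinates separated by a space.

A=(0,0), D=(5.00,0)
θ=75°: B = A + 3.00·(cos75°, sin75°) = (0.7765, 2.8978)
θ=75°: |BD| = 5.1221
θ=75°: circle(B,10.00) ∩ circle(D,5.00): a=9.8823, h=1.5297
θ=75°:   candidates: C₊=(9.7906,-1.4317) cross=7.835; C₋=(8.0598,-3.9544) cross=-7.835
θ=75°:   branch + wants cross > 0 → take C=(9.7906,-1.4317) (cross=7.835)
θ=75°: ex = (C−B)/|BC| = (0.9014,-0.4330); ey = (0.4330,0.9014)
θ=75°: P = B + -3.20·ex + 1.40·ey = (-1.5019,5.5452)
θ=188°: B = A + 3.00·(cos188°, sin188°) = (-2.9708, -0.4175)
θ=188°: |BD| = 7.9817
θ=188°: circle(B,10.00) ∩ circle(D,5.00): a=8.6891, h=4.9497
θ=188°:   candidates: C₊=(5.4475,4.9799) cross=39.507; C₋=(5.9653,-4.9059) cross=-39.507
θ=188°:   branch + wants cross > 0 → take C=(5.4475,4.9799) (cross=39.507)
θ=188°: ex = (C−B)/|BC| = (0.8418,0.5397); ey = (-0.5397,0.8418)
θ=188°: P = B + -3.20·ex + 1.40·ey = (-6.4203,-0.9661)
θ=267°: B = A + 3.00·(cos267°, sin267°) = (-0.1570, -2.9959)
θ=267°: |BD| = 5.9641
θ=267°: circle(B,10.00) ∩ circle(D,5.00): a=9.2697, h=3.7514
θ=267°:   candidates: C₊=(5.9739,4.9042) cross=22.373; C₋=(9.7427,-1.5833) cross=-22.373
θ=267°:   branch + wants cross > 0 → take C=(5.9739,4.9042) (cross=22.373)
θ=267°: ex = (C−B)/|BC| = (0.6131,0.7900); ey = (-0.7900,0.6131)
θ=267°: P = B + -3.20·ex + 1.40·ey = (-3.2249,-4.6656)
θ=280°: B = A + 3.00·(cos280°, sin280°) = (0.5209, -2.9544)
θ=280°: |BD| = 5.3657
θ=280°: circle(B,10.00) ∩ circle(D,5.00): a=9.6717, h=2.5413
θ=280°:   candidates: C₊=(7.1952,4.4923) cross=13.636; C₋=(9.9938,0.2496) cross=-13.636
θ=280°:   branch + wants cross > 0 → take C=(7.1952,4.4923) (cross=13.636)
θ=280°: ex = (C−B)/|BC| = (0.6674,0.7447); ey = (-0.7447,0.6674)
θ=280°: P = B + -3.20·ex + 1.40·ey = (-2.6574,-4.4030)

θ=75°: -1.50 5.55
θ=188°: -6.42 -0.97
θ=267°: -3.22 -4.67
θ=280°: -2.66 -4.40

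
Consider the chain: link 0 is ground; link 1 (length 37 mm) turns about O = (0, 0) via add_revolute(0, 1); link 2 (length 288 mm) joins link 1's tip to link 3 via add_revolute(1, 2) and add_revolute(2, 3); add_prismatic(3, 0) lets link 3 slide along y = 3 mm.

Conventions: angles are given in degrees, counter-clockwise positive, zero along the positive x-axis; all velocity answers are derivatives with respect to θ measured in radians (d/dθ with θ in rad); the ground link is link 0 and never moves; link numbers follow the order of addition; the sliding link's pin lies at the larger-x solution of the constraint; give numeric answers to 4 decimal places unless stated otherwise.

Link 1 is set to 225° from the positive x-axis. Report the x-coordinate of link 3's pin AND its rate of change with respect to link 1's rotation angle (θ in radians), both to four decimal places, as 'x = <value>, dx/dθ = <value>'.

geometry: r = 37 mm, L = 288 mm, e = 3 mm
crank pin P = (r cos θ, r sin θ) = (-26.162951, -26.162951)
h = r sin θ − e = -26.162951 − 3 = -29.162951
x = r cos θ + √(L² − h²) = -26.162951 + 286.519672 = 260.356721
dx/dθ = −r sin θ − h·r cos θ/√(L² − h²) (θ in radians; h = -29.162951) = 23.499996

x = 260.3567, dx/dθ = 23.5000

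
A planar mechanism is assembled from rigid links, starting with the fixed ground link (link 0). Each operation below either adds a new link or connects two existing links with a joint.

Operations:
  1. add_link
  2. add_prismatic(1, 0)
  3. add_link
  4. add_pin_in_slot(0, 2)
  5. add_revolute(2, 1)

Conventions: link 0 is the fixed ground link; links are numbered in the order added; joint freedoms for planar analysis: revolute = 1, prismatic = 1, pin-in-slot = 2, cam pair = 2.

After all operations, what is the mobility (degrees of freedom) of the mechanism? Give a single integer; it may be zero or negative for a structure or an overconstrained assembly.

(L,J1,J2)=(1,0,0); link0 fixed
link1: (2,0,0)
P 1-0 [J1]: (2,1,0)
link2: (3,1,0)
PS 0-2 [J2]: (3,1,1)
R 2-1 [J1]: (3,2,1)
Grübler: 3·2 − 2·2 − 1 = 1

M = 1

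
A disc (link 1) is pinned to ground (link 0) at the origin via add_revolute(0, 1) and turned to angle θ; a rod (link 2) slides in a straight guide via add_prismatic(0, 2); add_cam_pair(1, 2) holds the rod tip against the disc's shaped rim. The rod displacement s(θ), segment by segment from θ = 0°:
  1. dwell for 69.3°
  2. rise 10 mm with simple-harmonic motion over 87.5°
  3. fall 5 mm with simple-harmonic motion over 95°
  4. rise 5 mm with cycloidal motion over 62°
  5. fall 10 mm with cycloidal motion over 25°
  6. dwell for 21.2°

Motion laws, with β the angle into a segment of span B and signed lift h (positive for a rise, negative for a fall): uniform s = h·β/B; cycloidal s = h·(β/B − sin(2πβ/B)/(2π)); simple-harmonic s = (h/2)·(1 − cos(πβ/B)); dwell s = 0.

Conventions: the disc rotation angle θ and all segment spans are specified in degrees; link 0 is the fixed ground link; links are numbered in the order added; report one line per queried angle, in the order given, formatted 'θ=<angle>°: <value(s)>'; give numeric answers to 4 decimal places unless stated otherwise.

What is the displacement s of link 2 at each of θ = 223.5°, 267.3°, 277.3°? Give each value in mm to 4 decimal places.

segment 1 (0° to 69.3°, dwell): s unchanged at 0.0000
segment 2 (69.3° to 156.8°, simple-harmonic, h = 10) is passed completely: s = 0.0000 + (10) = 10.0000
θ = 223.5° falls in segment 3 (156.8° to 251.8°, simple-harmonic, h = -5): β = 223.5 − 156.8 = 66.7°, B = 95°; Δs = -5/2·(1 − cos(π·0.7021)) = -3.9828; s = 10.0000 − 3.9828 = 6.0172
segment 3 (156.8° to 251.8°, simple-harmonic, h = -5) is passed completely: s = 10.0000 + (-5) = 5.0000
θ = 267.3° falls in segment 4 (251.8° to 313.8°, cycloidal, h = 5): β = 267.3 − 251.8 = 15.5°, B = 62°; Δs = 5·(0.2500 − sin(2π·0.2500)/(2π)) = 0.4542; s = 5.0000 + 0.4542 = 5.4542
θ = 277.3° falls in segment 4 (251.8° to 313.8°, cycloidal, h = 5): β = 277.3 − 251.8 = 25.5°, B = 62°; Δs = 5·(0.4113 − sin(2π·0.4113)/(2π)) = 1.6355; s = 5.0000 + 1.6355 = 6.6355

θ=223.5°: 6.0172
θ=267.3°: 5.4542
θ=277.3°: 6.6355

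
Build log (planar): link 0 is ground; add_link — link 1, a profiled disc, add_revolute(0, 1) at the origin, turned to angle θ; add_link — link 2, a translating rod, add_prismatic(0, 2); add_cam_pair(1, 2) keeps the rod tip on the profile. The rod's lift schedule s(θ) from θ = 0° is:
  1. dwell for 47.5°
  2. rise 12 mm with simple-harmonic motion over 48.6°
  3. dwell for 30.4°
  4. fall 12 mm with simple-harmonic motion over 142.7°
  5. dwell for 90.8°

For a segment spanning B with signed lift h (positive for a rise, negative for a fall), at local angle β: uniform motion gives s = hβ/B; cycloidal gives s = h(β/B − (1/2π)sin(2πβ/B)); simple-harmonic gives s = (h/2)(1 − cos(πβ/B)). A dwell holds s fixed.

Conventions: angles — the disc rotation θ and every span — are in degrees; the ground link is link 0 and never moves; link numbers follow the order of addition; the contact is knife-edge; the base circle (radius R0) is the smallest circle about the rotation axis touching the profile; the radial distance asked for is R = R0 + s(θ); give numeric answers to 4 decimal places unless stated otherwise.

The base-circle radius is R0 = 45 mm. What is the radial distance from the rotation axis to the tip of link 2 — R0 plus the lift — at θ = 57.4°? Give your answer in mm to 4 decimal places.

seg 1 [0°–47.5°] dwell: s stays 0.0000
seg 2 [47.5°–96.1°] simple-harmonic, h=12: θ=57.4° here. β=9.9, B=48.6. 12/2·(1 − cos(π·0.2037)) = 1.1873 → s = 1.1873
R = R0 + s = 45 + 1.1873 = 46.1873

46.1873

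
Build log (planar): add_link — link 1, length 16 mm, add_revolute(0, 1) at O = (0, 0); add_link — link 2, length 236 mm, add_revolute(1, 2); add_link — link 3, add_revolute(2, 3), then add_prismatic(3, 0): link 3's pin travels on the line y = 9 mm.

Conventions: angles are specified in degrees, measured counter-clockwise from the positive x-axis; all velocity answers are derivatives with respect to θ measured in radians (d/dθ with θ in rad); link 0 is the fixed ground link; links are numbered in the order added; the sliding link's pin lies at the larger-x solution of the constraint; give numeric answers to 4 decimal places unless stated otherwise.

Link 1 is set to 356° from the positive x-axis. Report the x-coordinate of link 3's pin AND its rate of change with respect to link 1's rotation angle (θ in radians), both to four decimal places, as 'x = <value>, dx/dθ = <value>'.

geometry: r = 16 mm, L = 236 mm, e = 9 mm
crank pin P = (r cos θ, r sin θ) = (15.961025, -1.116104)
h = r sin θ − e = -1.116104 − 9 = -10.116104
x = r cos θ + √(L² − h²) = 15.961025 + 235.783088 = 251.744113
dx/dθ = −r sin θ − h·r cos θ/√(L² − h²) (θ in radians; h = -10.116104) = 1.800900

x = 251.7441, dx/dθ = 1.8009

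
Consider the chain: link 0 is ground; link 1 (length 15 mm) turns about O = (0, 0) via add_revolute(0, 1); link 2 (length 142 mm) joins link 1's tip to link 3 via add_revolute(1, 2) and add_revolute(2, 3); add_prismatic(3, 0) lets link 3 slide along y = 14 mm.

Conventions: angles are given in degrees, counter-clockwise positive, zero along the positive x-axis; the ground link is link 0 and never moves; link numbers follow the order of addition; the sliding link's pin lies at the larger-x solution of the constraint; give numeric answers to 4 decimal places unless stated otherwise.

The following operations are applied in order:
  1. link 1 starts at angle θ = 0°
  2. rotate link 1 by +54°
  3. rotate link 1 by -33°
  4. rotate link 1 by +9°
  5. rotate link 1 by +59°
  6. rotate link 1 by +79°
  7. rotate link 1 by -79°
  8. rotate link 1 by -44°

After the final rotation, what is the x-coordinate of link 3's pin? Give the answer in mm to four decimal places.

geometry: r = 15 mm, L = 142 mm, e = 14 mm; θ starts at 0°
rotate link 1 by +54°: θ ← 0° +54° = 54°
rotate link 1 by -33°: θ ← 54° -33° = 21°
rotate link 1 by +9°: θ ← 21° +9° = 30°
rotate link 1 by +59°: θ ← 30° +59° = 89°
rotate link 1 by +79°: θ ← 89° +79° = 168°
rotate link 1 by -79°: θ ← 168° -79° = 89°
rotate link 1 by -44°: θ ← 89° -44° = 45°
crank pin P = (r cos θ, r sin θ) = (10.606602, 10.606602)
h = r sin θ − e = 10.606602 − 14 = -3.393398
x = r cos θ + √(L² − h²) = 10.606602 + 141.959448 = 152.566050

152.5660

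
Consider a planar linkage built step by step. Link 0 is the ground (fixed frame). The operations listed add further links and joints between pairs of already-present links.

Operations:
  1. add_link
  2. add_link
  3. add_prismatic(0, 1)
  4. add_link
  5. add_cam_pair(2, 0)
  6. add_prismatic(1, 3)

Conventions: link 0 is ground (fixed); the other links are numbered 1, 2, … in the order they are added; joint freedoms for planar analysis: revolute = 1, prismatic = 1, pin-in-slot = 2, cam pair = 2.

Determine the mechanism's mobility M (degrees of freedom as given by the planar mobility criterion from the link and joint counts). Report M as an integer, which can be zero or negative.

L=1 J1=0 J2=0
add link → L=2 J1=0 J2=0
add link → L=3 J1=0 J2=0
P@0,1 dof=1 J1 → L=3 J1=1 J2=0
add link → L=4 J1=1 J2=0
C@2,0 dof=2 J2 → L=4 J1=1 J2=1
P@1,3 dof=1 J1 → L=4 J1=2 J2=1
M=3(L−1)−2J1−J2=3·3−2·2−1=4

M = 4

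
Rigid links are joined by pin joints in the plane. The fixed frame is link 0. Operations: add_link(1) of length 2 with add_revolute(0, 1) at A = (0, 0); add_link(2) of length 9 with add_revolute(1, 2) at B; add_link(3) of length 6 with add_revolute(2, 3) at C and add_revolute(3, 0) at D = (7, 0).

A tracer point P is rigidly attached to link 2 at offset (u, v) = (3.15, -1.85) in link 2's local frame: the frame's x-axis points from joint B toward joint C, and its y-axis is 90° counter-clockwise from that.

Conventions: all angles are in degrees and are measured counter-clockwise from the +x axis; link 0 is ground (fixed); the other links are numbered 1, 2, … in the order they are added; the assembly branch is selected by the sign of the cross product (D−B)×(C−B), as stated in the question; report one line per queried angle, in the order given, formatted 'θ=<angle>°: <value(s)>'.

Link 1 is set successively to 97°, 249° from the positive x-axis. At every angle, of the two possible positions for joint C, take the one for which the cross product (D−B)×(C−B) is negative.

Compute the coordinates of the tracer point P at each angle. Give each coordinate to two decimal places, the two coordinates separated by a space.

A=(0,0), D=(7.00,0)
θ=97°: B = A + 2.00·(cos97°, sin97°) = (-0.2437, 1.9851)
θ=97°: |BD| = 7.5108
θ=97°: circle(B,9.00) ∩ circle(D,6.00): a=6.7511, h=5.9517
θ=97°:   candidates: C₊=(7.8403,5.9409) cross=44.702; C₋=(4.6943,-5.5393) cross=-44.702
θ=97°:   branch - wants cross < 0 → take C=(4.6943,-5.5393) (cross=-44.702)
θ=97°: ex = (C−B)/|BC| = (0.5487,-0.8360); ey = (0.8360,0.5487)
θ=97°: P = B + 3.15·ex + -1.85·ey = (-0.0621,-1.6635)
θ=249°: B = A + 2.00·(cos249°, sin249°) = (-0.7167, -1.8672)
θ=249°: |BD| = 7.9394
θ=249°: circle(B,9.00) ∩ circle(D,6.00): a=6.8037, h=5.8915
θ=249°:   candidates: C₊=(4.5106,5.4592) cross=46.775; C₋=(7.2817,-5.9934) cross=-46.775
θ=249°:   branch - wants cross < 0 → take C=(7.2817,-5.9934) (cross=-46.775)
θ=249°: ex = (C−B)/|BC| = (0.8887,-0.4585); ey = (0.4585,0.8887)
θ=249°: P = B + 3.15·ex + -1.85·ey = (1.2345,-4.9555)

θ=97°: -0.06 -1.66
θ=249°: 1.23 -4.96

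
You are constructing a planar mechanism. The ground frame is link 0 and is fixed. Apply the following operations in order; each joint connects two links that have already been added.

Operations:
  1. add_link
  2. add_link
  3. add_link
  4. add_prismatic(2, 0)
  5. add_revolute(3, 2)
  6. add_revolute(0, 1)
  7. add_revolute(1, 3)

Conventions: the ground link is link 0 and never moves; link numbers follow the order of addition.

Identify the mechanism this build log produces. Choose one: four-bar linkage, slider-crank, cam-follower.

links: 4 (incl. ground); joints: 3 revolute, 1 prismatic, 0 higher (cam) pair, forming one closed loop
4 links, 3 revolutes + 1 prismatic in one loop → slider-crank

slider-crank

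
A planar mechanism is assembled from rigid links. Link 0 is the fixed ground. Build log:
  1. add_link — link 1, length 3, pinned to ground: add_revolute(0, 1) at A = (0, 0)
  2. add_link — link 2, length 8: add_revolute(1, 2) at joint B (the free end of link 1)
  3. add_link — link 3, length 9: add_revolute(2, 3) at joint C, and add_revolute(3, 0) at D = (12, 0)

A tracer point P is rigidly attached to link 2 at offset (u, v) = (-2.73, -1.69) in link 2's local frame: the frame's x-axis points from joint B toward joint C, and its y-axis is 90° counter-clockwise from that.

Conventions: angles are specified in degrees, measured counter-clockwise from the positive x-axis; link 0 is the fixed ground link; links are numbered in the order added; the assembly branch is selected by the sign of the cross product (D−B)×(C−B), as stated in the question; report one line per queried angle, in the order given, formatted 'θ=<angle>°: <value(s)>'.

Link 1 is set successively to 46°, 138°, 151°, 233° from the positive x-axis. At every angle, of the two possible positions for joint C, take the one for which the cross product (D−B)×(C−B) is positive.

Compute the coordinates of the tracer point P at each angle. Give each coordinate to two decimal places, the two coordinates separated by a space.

A=(0,0), D=(12.00,0)
θ=46°: B = A + 3.00·(cos46°, sin46°) = (2.0840, 2.1580)
θ=46°: |BD| = 10.1481
θ=46°: circle(B,8.00) ∩ circle(D,9.00): a=4.2365, h=6.7862
θ=46°:   candidates: C₊=(7.6666,7.8881) cross=68.867; C₋=(4.7805,-5.3738) cross=-68.867
θ=46°:   branch + wants cross > 0 → take C=(7.6666,7.8881) (cross=68.867)
θ=46°: ex = (C−B)/|BC| = (0.6978,0.7163); ey = (-0.7163,0.6978)
θ=46°: P = B + -2.73·ex + -1.69·ey = (1.3894,-0.9767)
θ=138°: B = A + 3.00·(cos138°, sin138°) = (-2.2294, 2.0074)
θ=138°: |BD| = 14.3703
θ=138°: circle(B,8.00) ∩ circle(D,9.00): a=6.5937, h=4.5303
θ=138°:   candidates: C₊=(4.9324,5.5722) cross=65.102; C₋=(3.6667,-3.3995) cross=-65.102
θ=138°:   branch + wants cross > 0 → take C=(4.9324,5.5722) (cross=65.102)
θ=138°: ex = (C−B)/|BC| = (0.8952,0.4456); ey = (-0.4456,0.8952)
θ=138°: P = B + -2.73·ex + -1.69·ey = (-3.9204,-0.7220)
θ=151°: B = A + 3.00·(cos151°, sin151°) = (-2.6239, 1.4544)
θ=151°: |BD| = 14.6960
θ=151°: circle(B,8.00) ∩ circle(D,9.00): a=6.7696, h=4.2629
θ=151°:   candidates: C₊=(4.5344,5.0264) cross=62.648; C₋=(3.6906,-3.4575) cross=-62.648
θ=151°:   branch + wants cross > 0 → take C=(4.5344,5.0264) (cross=62.648)
θ=151°: ex = (C−B)/|BC| = (0.8948,0.4465); ey = (-0.4465,0.8948)
θ=151°: P = B + -2.73·ex + -1.69·ey = (-4.3120,-1.2767)
θ=233°: B = A + 3.00·(cos233°, sin233°) = (-1.8054, -2.3959)
θ=233°: |BD| = 14.0118
θ=233°: circle(B,8.00) ∩ circle(D,9.00): a=6.3993, h=4.8010
θ=233°:   candidates: C₊=(3.6787,3.4286) cross=67.270; C₋=(5.3205,-6.0319) cross=-67.270
θ=233°:   branch + wants cross > 0 → take C=(3.6787,3.4286) (cross=67.270)
θ=233°: ex = (C−B)/|BC| = (0.6855,0.7281); ey = (-0.7281,0.6855)
θ=233°: P = B + -2.73·ex + -1.69·ey = (-2.4465,-5.5420)

θ=46°: 1.39 -0.98
θ=138°: -3.92 -0.72
θ=151°: -4.31 -1.28
θ=233°: -2.45 -5.54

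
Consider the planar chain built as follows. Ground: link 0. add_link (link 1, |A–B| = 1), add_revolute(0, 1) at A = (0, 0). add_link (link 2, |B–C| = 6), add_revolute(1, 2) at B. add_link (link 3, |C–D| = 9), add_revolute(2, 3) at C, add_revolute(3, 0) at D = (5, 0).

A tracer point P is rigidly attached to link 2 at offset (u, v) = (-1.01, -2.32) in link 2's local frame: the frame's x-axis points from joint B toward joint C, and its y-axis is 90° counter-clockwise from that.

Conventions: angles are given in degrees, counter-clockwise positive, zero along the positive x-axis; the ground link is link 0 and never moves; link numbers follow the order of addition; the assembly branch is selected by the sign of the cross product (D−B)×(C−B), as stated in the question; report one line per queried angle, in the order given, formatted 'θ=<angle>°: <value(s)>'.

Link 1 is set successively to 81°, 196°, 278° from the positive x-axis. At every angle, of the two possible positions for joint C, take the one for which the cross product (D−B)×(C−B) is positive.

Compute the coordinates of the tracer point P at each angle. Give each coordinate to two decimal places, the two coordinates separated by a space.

A=(0,0), D=(5.00,0)
θ=81°: B = A + 1.00·(cos81°, sin81°) = (0.1564, 0.9877)
θ=81°: |BD| = 4.9432
θ=81°: circle(B,6.00) ∩ circle(D,9.00): a=-2.0800, h=5.6279
θ=81°:   candidates: C₊=(-0.7572,6.9177) cross=27.820; C₋=(-3.0062,-4.1111) cross=-27.820
θ=81°:   branch + wants cross > 0 → take C=(-0.7572,6.9177) (cross=27.820)
θ=81°: ex = (C−B)/|BC| = (-0.1523,0.9883); ey = (-0.9883,-0.1523)
θ=81°: P = B + -1.01·ex + -2.32·ey = (2.6032,0.3427)
θ=196°: B = A + 1.00·(cos196°, sin196°) = (-0.9613, -0.2756)
θ=196°: |BD| = 5.9676
θ=196°: circle(B,6.00) ∩ circle(D,9.00): a=-0.7865, h=5.9482
θ=196°:   candidates: C₊=(-2.0217,5.6299) cross=35.497; C₋=(-1.4722,-6.2538) cross=-35.497
θ=196°:   branch + wants cross > 0 → take C=(-2.0217,5.6299) (cross=35.497)
θ=196°: ex = (C−B)/|BC| = (-0.1767,0.9843); ey = (-0.9843,-0.1767)
θ=196°: P = B + -1.01·ex + -2.32·ey = (1.5007,-0.8597)
θ=278°: B = A + 1.00·(cos278°, sin278°) = (0.1392, -0.9903)
θ=278°: |BD| = 4.9607
θ=278°: circle(B,6.00) ∩ circle(D,9.00): a=-2.0553, h=5.6370
θ=278°:   candidates: C₊=(-3.0001,4.1230) cross=27.963; C₋=(-0.7495,-6.9241) cross=-27.963
θ=278°:   branch + wants cross > 0 → take C=(-3.0001,4.1230) (cross=27.963)
θ=278°: ex = (C−B)/|BC| = (-0.5232,0.8522); ey = (-0.8522,-0.5232)
θ=278°: P = B + -1.01·ex + -2.32·ey = (2.6447,-0.6372)

θ=81°: 2.60 0.34
θ=196°: 1.50 -0.86
θ=278°: 2.64 -0.64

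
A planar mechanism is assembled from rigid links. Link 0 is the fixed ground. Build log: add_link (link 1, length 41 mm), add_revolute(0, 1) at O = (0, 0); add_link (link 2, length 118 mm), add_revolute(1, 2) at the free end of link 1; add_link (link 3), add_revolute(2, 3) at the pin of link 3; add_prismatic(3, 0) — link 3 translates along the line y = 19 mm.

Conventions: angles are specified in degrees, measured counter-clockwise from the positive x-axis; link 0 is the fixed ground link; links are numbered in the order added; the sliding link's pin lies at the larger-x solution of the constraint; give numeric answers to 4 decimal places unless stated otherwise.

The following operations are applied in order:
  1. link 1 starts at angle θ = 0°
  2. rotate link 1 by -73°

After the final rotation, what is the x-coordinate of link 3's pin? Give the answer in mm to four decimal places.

geometry: r = 41 mm, L = 118 mm, e = 19 mm; θ starts at 0°
rotate link 1 by -73°: θ ← 0° -73° = -73°
crank pin P = (r cos θ, r sin θ) = (11.987240, -39.208495)
h = r sin θ − e = -39.208495 − 19 = -58.208495
x = r cos θ + √(L² − h²) = 11.987240 + 102.643904 = 114.631144

114.6311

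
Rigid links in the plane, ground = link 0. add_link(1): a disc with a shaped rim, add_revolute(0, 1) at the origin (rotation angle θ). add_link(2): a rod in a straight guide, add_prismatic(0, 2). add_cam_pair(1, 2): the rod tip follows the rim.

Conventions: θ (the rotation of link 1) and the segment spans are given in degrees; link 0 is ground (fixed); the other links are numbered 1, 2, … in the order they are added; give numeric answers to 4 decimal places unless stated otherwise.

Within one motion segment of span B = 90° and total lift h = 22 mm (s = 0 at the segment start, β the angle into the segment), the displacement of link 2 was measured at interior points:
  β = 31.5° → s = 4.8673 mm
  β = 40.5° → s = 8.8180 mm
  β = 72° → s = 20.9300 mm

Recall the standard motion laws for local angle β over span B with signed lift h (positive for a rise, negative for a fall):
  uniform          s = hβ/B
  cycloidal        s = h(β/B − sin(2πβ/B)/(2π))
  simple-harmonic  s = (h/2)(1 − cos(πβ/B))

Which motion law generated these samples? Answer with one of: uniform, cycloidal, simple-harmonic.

candidates at β/B = r: uniform s = h·r (linear in β); cycloidal s = h·(r − sin(2πr)/(2π)); simple-harmonic s = (h/2)(1 − cos(πr))
β=31.5°: printed 4.8673 | uniform 7.7000, cycloidal 4.8673, simple-harmonic 6.0061
β=40.5°: printed 8.8180 | uniform 9.9000, cycloidal 8.8180, simple-harmonic 9.2792
β=72°: printed 20.9300 | uniform 17.6000, cycloidal 20.9300, simple-harmonic 19.8992
only one law matches every sample → cycloidal

cycloidal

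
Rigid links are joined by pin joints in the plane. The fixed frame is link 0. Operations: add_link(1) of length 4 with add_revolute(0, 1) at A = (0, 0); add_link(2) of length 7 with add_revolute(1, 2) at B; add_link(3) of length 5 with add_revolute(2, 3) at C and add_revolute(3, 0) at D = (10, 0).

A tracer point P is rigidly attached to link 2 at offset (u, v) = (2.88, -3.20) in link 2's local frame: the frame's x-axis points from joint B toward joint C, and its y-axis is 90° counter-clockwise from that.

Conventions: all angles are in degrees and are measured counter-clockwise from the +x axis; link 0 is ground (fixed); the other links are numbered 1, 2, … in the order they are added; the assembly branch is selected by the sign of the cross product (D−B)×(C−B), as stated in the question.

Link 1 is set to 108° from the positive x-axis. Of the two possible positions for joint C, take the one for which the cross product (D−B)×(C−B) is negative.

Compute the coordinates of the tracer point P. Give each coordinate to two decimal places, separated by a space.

A=(0,0), D=(10.00,0)
B = A + 4.00·(cos108°, sin108°) = (-1.2361, 3.8042)
|BD| = 11.8626
circle(B,7.00) ∩ circle(D,5.00): a=6.9429, h=0.8924
  candidates: C₊=(5.6263,2.4230) cross=10.586; C₋=(5.0539,0.7324) cross=-10.586
  branch - wants cross < 0 → take C=(5.0539,0.7324) (cross=-10.586)
ex = (C−B)/|BC| = (0.8986,-0.4388); ey = (0.4388,0.8986)
P = B + 2.88·ex + -3.20·ey = (-0.0524,-0.3350)

-0.05 -0.34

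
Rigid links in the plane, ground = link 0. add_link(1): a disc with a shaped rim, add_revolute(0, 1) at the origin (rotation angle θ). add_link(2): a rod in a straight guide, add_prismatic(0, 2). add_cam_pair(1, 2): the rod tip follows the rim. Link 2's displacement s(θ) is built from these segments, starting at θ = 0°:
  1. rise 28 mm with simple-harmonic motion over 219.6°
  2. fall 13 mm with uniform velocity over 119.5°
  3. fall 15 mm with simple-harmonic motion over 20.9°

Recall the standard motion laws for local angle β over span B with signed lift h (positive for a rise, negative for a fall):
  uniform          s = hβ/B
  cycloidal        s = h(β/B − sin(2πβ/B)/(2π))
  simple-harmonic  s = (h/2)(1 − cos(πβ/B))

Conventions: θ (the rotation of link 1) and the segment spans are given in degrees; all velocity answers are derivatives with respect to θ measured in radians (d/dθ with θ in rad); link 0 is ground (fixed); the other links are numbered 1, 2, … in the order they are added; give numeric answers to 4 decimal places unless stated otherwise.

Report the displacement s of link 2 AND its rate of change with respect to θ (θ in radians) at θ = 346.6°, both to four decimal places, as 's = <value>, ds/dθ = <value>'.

segment 1 (0° to 219.6°, simple-harmonic, h = 28) is passed completely: s = 0.0000 + (28) = 28.0000
segment 2 (219.6° to 339.1°, uniform, h = -13) is passed completely: s = 28.0000 + (-13) = 15.0000
θ = 346.6° falls in segment 3 (339.1° to 360°, simple-harmonic, h = -15): β = 346.6 − 339.1 = 7.5°, B = 20.9°; Δs = -15/2·(1 − cos(π·0.3589)) = -4.2822; s = 15.0000 − 4.2822 = 10.7178
velocity in seg [339.1°–360°] (simple-harmonic), θ in radians: β = 7.5° = 0.1309 rad, B = 20.9° = 0.3648 rad; ds/dθ = (πh/(2B)) sin(πβ/B) = (π·(-15)/(2·0.3648)) sin(π·0.3589) = -58.346169 mm/rad

s = 10.7178, ds/dθ = -58.3462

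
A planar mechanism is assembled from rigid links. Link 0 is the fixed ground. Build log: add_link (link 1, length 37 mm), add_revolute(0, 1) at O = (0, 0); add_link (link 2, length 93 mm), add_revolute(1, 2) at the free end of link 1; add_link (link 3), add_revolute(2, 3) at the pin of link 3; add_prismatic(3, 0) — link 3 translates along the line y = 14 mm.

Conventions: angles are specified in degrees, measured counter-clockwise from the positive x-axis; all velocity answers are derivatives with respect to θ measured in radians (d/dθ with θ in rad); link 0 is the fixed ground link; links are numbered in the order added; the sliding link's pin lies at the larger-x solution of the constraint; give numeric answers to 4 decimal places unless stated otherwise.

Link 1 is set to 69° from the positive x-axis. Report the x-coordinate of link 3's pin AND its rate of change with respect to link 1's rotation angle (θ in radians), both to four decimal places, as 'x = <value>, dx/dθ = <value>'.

geometry: r = 37 mm, L = 93 mm, e = 14 mm
crank pin P = (r cos θ, r sin θ) = (13.259614, 34.542476)
h = r sin θ − e = 34.542476 − 14 = 20.542476
x = r cos θ + √(L² − h²) = 13.259614 + 90.702848 = 103.962462
dx/dθ = −r sin θ − h·r cos θ/√(L² − h²) (θ in radians; h = 20.542476) = -37.545527

x = 103.9625, dx/dθ = -37.5455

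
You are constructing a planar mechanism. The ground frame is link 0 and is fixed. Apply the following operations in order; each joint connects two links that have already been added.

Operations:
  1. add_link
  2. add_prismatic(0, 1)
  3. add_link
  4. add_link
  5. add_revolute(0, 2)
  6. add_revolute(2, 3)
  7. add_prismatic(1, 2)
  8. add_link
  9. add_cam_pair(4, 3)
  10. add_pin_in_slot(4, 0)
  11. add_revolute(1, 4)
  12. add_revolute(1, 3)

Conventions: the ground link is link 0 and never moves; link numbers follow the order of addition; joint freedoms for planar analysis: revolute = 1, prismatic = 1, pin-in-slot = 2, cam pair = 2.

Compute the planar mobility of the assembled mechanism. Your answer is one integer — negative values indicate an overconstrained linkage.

(L,J1,J2)=(1,0,0); link0 fixed
link1: (2,0,0)
P 0-1 [J1]: (2,1,0)
link2: (3,1,0)
link3: (4,1,0)
R 0-2 [J1]: (4,2,0)
R 2-3 [J1]: (4,3,0)
P 1-2 [J1]: (4,4,0)
link4: (5,4,0)
C 4-3 [J2]: (5,4,1)
PS 4-0 [J2]: (5,4,2)
R 1-4 [J1]: (5,5,2)
R 1-3 [J1]: (5,6,2)
Grübler: 3·4 − 2·6 − 2 = -2

M = -2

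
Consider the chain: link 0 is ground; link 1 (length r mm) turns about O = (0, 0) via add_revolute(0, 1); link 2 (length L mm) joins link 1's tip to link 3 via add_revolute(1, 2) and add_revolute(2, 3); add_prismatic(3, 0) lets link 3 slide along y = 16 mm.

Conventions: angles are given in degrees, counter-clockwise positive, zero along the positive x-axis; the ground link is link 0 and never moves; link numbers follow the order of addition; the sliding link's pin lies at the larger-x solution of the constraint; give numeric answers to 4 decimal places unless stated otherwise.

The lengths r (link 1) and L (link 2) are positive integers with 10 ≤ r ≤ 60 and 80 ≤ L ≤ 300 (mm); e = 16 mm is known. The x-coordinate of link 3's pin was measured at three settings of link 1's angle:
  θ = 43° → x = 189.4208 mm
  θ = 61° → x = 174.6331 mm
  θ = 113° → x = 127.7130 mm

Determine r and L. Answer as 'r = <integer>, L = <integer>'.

constraint per measurement: (x − r cos θ)² + (r sin θ − e)² = L²
subtracting the θ₁ and θ₂ equations cancels the r² and L² terms:
r = (x₁² − x₂²) / (2[(x₁cos θ₁ + e sin θ₁) − (x₂cos θ₂ + e sin θ₂)]) = 53.0001 → r = 53
L² = (x₁ − r cos θ₁)² + (r sin θ₁ − e)² = 23104.0083 → L = 152.0000 → L = 152
check at θ₃=113°: x = 127.7130 (printed 127.7130) ✓

r = 53, L = 152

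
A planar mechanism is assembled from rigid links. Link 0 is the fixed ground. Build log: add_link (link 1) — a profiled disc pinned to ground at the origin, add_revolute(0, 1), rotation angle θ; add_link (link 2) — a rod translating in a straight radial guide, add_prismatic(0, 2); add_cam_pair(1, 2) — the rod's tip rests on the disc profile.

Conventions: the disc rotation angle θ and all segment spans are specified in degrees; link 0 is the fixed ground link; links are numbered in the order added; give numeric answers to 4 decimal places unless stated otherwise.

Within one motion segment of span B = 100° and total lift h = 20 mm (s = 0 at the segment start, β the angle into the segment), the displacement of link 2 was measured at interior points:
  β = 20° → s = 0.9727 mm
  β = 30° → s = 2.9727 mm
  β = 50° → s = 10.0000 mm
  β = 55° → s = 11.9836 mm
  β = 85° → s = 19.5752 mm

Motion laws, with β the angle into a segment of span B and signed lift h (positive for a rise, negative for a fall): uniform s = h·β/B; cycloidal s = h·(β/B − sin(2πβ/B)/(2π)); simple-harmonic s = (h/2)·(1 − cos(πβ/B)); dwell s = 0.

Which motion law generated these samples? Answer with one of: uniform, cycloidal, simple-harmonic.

candidates at β/B = r: uniform s = h·r (linear in β); cycloidal s = h·(r − sin(2πr)/(2π)); simple-harmonic s = (h/2)(1 − cos(πr))
β=20°: printed 0.9727 | uniform 4.0000, cycloidal 0.9727, simple-harmonic 1.9098
β=30°: printed 2.9727 | uniform 6.0000, cycloidal 2.9727, simple-harmonic 4.1221
β=50°: printed 10.0000 | uniform 10.0000, cycloidal 10.0000, simple-harmonic 10.0000
β=55°: printed 11.9836 | uniform 11.0000, cycloidal 11.9836, simple-harmonic 11.5643
β=85°: printed 19.5752 | uniform 17.0000, cycloidal 19.5752, simple-harmonic 18.9101
only one law matches every sample → cycloidal

cycloidal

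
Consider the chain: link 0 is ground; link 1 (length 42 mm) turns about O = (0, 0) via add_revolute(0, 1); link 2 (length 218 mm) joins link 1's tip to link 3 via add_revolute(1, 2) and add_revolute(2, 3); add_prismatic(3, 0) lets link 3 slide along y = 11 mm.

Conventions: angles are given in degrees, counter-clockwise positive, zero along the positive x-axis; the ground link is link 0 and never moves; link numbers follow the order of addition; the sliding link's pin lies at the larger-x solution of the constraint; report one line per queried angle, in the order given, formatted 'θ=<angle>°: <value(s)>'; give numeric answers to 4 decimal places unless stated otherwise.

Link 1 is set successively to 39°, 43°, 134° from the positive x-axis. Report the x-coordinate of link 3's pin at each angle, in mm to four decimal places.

geometry: r = 42 mm, L = 218 mm, e = 11 mm
θ=39°: crank pin P = (r cos θ, r sin θ) = (32.640130, 26.431456)
θ=39°: h = r sin θ − e = 26.431456 − 11 = 15.431456
θ=39°: x = r cos θ + √(L² − h²) = 32.640130 + 217.453145 = 250.093275
θ=43°: crank pin P = (r cos θ, r sin θ) = (30.716855, 28.643931)
θ=43°: h = r sin θ − e = 28.643931 − 11 = 17.643931
θ=43°: x = r cos θ + √(L² − h²) = 30.716855 + 217.284817 = 248.001672
θ=134°: crank pin P = (r cos θ, r sin θ) = (-29.175652, 30.212272)
θ=134°: h = r sin θ − e = 30.212272 − 11 = 19.212272
θ=134°: x = r cos θ + √(L² − h²) = -29.175652 + 217.151764 = 187.976112

θ=39°: 250.0933
θ=43°: 248.0017
θ=134°: 187.9761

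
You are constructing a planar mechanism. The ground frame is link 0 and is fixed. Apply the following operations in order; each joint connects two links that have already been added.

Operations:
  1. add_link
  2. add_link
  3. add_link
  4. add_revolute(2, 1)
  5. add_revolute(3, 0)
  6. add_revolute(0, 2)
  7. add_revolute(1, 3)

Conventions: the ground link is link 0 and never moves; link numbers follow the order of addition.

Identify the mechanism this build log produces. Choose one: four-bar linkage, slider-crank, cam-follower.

links: 4 (incl. ground); joints: 4 revolute, 0 prismatic, 0 higher (cam) pair, forming one closed loop
4 links in a single 4R loop → four-bar linkage

four-bar linkage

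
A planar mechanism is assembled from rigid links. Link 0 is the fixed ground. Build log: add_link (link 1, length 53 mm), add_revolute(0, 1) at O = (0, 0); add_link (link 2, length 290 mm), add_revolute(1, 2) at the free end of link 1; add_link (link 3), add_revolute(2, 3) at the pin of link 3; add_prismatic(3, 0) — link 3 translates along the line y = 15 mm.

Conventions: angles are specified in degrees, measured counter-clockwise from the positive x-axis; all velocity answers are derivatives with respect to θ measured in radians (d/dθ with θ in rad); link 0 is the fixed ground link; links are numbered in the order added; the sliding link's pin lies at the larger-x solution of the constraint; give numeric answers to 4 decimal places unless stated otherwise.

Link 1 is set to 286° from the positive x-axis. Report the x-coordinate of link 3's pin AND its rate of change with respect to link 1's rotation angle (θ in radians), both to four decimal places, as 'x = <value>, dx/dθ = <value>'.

geometry: r = 53 mm, L = 290 mm, e = 15 mm
crank pin P = (r cos θ, r sin θ) = (14.608780, -50.946870)
h = r sin θ − e = -50.946870 − 15 = -65.946870
x = r cos θ + √(L² − h²) = 14.608780 + 282.402214 = 297.010994
dx/dθ = −r sin θ − h·r cos θ/√(L² − h²) (θ in radians; h = -65.946870) = 54.358328

x = 297.0110, dx/dθ = 54.3583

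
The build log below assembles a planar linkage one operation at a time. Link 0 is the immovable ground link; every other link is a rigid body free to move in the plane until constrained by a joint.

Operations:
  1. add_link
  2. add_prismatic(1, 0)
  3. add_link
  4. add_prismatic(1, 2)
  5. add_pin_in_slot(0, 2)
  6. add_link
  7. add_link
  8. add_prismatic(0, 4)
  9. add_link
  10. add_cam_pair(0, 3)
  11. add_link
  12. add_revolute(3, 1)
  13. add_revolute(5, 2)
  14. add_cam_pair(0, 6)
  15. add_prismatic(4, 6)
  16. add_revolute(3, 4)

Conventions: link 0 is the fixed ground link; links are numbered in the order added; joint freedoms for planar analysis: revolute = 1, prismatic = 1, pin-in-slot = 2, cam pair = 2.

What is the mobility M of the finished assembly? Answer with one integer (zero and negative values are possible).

L=1 J1=0 J2=0
add link → L=2 J1=0 J2=0
P@1,0 dof=1 J1 → L=2 J1=1 J2=0
add link → L=3 J1=1 J2=0
P@1,2 dof=1 J1 → L=3 J1=2 J2=0
PS@0,2 dof=2 J2 → L=3 J1=2 J2=1
add link → L=4 J1=2 J2=1
add link → L=5 J1=2 J2=1
P@0,4 dof=1 J1 → L=5 J1=3 J2=1
add link → L=6 J1=3 J2=1
C@0,3 dof=2 J2 → L=6 J1=3 J2=2
add link → L=7 J1=3 J2=2
R@3,1 dof=1 J1 → L=7 J1=4 J2=2
R@5,2 dof=1 J1 → L=7 J1=5 J2=2
C@0,6 dof=2 J2 → L=7 J1=5 J2=3
P@4,6 dof=1 J1 → L=7 J1=6 J2=3
R@3,4 dof=1 J1 → L=7 J1=7 J2=3
M=3(L−1)−2J1−J2=3·6−2·7−3=1

M = 1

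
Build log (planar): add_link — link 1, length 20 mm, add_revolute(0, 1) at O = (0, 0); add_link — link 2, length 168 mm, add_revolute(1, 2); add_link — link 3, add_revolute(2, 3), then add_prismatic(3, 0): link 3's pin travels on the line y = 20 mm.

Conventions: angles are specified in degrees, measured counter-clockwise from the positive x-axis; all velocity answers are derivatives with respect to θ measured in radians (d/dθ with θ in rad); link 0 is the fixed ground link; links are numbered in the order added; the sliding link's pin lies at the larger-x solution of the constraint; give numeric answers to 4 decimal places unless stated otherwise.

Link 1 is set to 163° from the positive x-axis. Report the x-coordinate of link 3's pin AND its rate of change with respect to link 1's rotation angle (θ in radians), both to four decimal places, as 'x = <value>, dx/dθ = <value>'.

geometry: r = 20 mm, L = 168 mm, e = 20 mm
crank pin P = (r cos θ, r sin θ) = (-19.126095, 5.847434)
h = r sin θ − e = 5.847434 − 20 = -14.152566
x = r cos θ + √(L² − h²) = -19.126095 + 167.402822 = 148.276727
dx/dθ = −r sin θ − h·r cos θ/√(L² − h²) (θ in radians; h = -14.152566) = -7.464392

x = 148.2767, dx/dθ = -7.4644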